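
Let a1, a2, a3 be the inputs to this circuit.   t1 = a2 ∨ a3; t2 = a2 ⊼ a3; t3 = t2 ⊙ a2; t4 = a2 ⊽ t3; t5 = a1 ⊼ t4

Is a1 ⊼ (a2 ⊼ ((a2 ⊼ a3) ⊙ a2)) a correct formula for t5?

t2 = a2 ⊼ a3
t3 = t2 ⊙ a2 = (a2 ⊼ a3) ⊙ a2
t4 = a2 ⊽ t3 = a2 ⊽ ((a2 ⊼ a3) ⊙ a2)
t5 = a1 ⊼ t4 = a1 ⊼ (a2 ⊽ ((a2 ⊼ a3) ⊙ a2))
At a1=1, a2=1, a3=1: circuit gives 1, formula gives 0.

No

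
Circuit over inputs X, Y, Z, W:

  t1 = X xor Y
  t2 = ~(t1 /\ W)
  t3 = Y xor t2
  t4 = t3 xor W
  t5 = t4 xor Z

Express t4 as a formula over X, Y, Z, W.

t1 = X xor Y
t2 = ~(t1 /\ W) = ~((X xor Y) /\ W)
t3 = Y xor t2 = Y xor (~((X xor Y) /\ W))
t4 = t3 xor W = (Y xor (~((X xor Y) /\ W))) xor W

(Y xor (~((X xor Y) /\ W))) xor W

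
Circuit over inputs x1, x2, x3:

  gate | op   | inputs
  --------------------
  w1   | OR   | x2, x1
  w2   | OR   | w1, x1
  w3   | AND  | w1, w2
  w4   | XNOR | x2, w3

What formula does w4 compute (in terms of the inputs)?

x2 XNOR ((x2 OR x1) AND ((x2 OR x1) OR x1))

w1 = x2 OR x1
w2 = w1 OR x1 = (x2 OR x1) OR x1
w3 = w1 AND w2 = (x2 OR x1) AND ((x2 OR x1) OR x1)
w4 = x2 XNOR w3 = x2 XNOR ((x2 OR x1) AND ((x2 OR x1) OR x1))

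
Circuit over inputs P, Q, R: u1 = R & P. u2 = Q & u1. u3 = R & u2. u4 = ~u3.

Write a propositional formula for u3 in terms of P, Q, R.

R & (Q & (R & P))

u1 = R & P
u2 = Q & u1 = Q & (R & P)
u3 = R & u2 = R & (Q & (R & P))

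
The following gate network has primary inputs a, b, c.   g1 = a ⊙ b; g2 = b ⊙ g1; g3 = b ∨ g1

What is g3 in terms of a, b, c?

b ∨ (a ⊙ b)

g1 = a ⊙ b
g3 = b ∨ g1 = b ∨ (a ⊙ b)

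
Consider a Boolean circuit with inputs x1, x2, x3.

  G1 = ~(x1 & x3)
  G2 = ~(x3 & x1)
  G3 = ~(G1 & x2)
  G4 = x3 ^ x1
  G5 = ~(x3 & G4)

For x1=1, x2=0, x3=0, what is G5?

G4 = 0 ^ 1 = 1
G5 = ~(0 & 1) = 1

1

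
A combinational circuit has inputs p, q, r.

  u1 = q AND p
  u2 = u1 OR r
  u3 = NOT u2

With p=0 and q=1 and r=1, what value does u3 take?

u1 = 1 AND 0 = 0
u2 = 0 OR 1 = 1
u3 = NOT 1 = 0

0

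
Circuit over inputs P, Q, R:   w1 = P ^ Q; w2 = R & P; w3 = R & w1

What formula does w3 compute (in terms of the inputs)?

R & (P ^ Q)

w1 = P ^ Q
w3 = R & w1 = R & (P ^ Q)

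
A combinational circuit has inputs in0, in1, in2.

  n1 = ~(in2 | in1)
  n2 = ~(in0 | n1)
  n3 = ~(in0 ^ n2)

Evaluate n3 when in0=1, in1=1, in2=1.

0

n1 = ~(1 | 1) = 0
n2 = ~(1 | 0) = 0
n3 = ~(1 ^ 0) = 0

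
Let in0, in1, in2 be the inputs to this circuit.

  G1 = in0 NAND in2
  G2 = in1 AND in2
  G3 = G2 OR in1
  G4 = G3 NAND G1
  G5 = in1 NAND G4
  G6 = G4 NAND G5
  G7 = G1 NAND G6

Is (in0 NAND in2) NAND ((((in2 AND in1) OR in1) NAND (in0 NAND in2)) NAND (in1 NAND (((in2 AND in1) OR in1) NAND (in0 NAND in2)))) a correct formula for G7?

G1 = in0 NAND in2
G2 = in1 AND in2
G3 = G2 OR in1 = (in1 AND in2) OR in1
G4 = G3 NAND G1 = ((in1 AND in2) OR in1) NAND (in0 NAND in2)
G5 = in1 NAND G4 = in1 NAND (((in1 AND in2) OR in1) NAND (in0 NAND in2))
G6 = G4 NAND G5 = (((in1 AND in2) OR in1) NAND (in0 NAND in2)) NAND (in1 NAND (((in1 AND in2) OR in1) NAND (in0 NAND in2)))
G7 = G1 NAND G6 = (in0 NAND in2) NAND ((((in1 AND in2) OR in1) NAND (in0 NAND in2)) NAND (in1 NAND (((in1 AND in2) OR in1) NAND (in0 NAND in2))))
At in0=0, in1=1, in2=0: circuit gives 0, formula gives 0.
At in0=0, in1=0, in2=0: circuit gives 1, formula gives 1.
Agrees on all 8 inputs.

Yes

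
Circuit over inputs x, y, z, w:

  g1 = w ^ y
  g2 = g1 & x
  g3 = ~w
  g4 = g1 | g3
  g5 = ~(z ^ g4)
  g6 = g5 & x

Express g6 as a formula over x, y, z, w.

g1 = w ^ y
g3 = ~w
g4 = g1 | g3 = (w ^ y) | ~w
g5 = ~(z ^ g4) = ~(z ^ ((w ^ y) | ~w))
g6 = g5 & x = (~(z ^ ((w ^ y) | ~w))) & x

(~(z ^ ((w ^ y) | ~w))) & x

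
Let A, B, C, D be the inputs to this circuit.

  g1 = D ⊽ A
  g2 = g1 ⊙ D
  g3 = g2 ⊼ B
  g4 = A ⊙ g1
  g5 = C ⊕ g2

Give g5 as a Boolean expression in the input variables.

C ⊕ ((D ⊽ A) ⊙ D)

g1 = D ⊽ A
g2 = g1 ⊙ D = (D ⊽ A) ⊙ D
g5 = C ⊕ g2 = C ⊕ ((D ⊽ A) ⊙ D)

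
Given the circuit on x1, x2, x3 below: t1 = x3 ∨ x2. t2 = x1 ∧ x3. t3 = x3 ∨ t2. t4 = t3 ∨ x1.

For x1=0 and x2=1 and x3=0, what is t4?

t2 = 0 ∧ 0 = 0
t3 = 0 ∨ 0 = 0
t4 = 0 ∨ 0 = 0

0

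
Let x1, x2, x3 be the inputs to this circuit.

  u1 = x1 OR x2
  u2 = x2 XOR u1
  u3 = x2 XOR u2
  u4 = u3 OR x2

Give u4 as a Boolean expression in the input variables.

(x2 XOR (x2 XOR (x1 OR x2))) OR x2

u1 = x1 OR x2
u2 = x2 XOR u1 = x2 XOR (x1 OR x2)
u3 = x2 XOR u2 = x2 XOR (x2 XOR (x1 OR x2))
u4 = u3 OR x2 = (x2 XOR (x2 XOR (x1 OR x2))) OR x2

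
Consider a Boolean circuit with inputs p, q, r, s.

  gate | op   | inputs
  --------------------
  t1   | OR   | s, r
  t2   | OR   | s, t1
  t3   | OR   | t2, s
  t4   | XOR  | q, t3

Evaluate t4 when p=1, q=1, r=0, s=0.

1

t1 = 0 OR 0 = 0
t2 = 0 OR 0 = 0
t3 = 0 OR 0 = 0
t4 = 1 XOR 0 = 1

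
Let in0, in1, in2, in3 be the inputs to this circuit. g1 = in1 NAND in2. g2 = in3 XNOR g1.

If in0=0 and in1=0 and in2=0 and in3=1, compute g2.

1

g1 = 0 NAND 0 = 1
g2 = 1 XNOR 1 = 1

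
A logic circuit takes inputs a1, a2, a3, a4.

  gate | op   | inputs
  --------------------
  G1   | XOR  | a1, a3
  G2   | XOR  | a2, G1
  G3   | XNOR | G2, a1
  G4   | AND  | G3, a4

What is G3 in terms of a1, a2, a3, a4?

(a2 XOR (a1 XOR a3)) XNOR a1

G1 = a1 XOR a3
G2 = a2 XOR G1 = a2 XOR (a1 XOR a3)
G3 = G2 XNOR a1 = (a2 XOR (a1 XOR a3)) XNOR a1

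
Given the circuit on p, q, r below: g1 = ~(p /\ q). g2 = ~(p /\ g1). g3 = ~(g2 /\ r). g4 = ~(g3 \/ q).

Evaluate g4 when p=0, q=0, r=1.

g1 = ~(0 /\ 0) = 1
g2 = ~(0 /\ 1) = 1
g3 = ~(1 /\ 1) = 0
g4 = ~(0 \/ 0) = 1

1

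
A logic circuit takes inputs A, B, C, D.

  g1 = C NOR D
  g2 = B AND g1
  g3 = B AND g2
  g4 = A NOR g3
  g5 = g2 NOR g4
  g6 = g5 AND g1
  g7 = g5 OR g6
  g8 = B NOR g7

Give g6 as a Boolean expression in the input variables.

g1 = C NOR D
g2 = B AND g1 = B AND (C NOR D)
g3 = B AND g2 = B AND (B AND (C NOR D))
g4 = A NOR g3 = A NOR (B AND (B AND (C NOR D)))
g5 = g2 NOR g4 = (B AND (C NOR D)) NOR (A NOR (B AND (B AND (C NOR D))))
g6 = g5 AND g1 = ((B AND (C NOR D)) NOR (A NOR (B AND (B AND (C NOR D))))) AND (C NOR D)

((B AND (C NOR D)) NOR (A NOR (B AND (B AND (C NOR D))))) AND (C NOR D)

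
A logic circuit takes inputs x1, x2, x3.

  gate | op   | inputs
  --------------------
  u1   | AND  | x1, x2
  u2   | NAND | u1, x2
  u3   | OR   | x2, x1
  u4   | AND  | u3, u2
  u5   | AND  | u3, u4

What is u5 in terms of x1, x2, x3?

u1 = x1 AND x2
u2 = u1 NAND x2 = (x1 AND x2) NAND x2
u3 = x2 OR x1
u4 = u3 AND u2 = (x2 OR x1) AND ((x1 AND x2) NAND x2)
u5 = u3 AND u4 = (x2 OR x1) AND ((x2 OR x1) AND ((x1 AND x2) NAND x2))

(x2 OR x1) AND ((x2 OR x1) AND ((x1 AND x2) NAND x2))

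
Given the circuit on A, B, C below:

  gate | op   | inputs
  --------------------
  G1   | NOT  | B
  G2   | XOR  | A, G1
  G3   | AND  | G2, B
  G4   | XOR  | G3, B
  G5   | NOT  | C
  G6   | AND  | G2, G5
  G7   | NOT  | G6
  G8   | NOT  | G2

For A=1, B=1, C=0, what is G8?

G1 = NOT 1 = 0
G2 = 1 XOR 0 = 1
G8 = NOT 1 = 0

0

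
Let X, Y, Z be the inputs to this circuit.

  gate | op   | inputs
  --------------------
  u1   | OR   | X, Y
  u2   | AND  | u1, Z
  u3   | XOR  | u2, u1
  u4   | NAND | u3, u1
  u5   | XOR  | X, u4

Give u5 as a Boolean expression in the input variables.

X XOR ((((X OR Y) AND Z) XOR (X OR Y)) NAND (X OR Y))

u1 = X OR Y
u2 = u1 AND Z = (X OR Y) AND Z
u3 = u2 XOR u1 = ((X OR Y) AND Z) XOR (X OR Y)
u4 = u3 NAND u1 = (((X OR Y) AND Z) XOR (X OR Y)) NAND (X OR Y)
u5 = X XOR u4 = X XOR ((((X OR Y) AND Z) XOR (X OR Y)) NAND (X OR Y))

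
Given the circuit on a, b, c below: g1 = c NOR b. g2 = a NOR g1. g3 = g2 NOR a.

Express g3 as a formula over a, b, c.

g1 = c NOR b
g2 = a NOR g1 = a NOR (c NOR b)
g3 = g2 NOR a = (a NOR (c NOR b)) NOR a

(a NOR (c NOR b)) NOR a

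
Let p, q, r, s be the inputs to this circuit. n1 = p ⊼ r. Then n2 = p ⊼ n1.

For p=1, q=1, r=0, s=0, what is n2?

0

n1 = 1 ⊼ 0 = 1
n2 = 1 ⊼ 1 = 0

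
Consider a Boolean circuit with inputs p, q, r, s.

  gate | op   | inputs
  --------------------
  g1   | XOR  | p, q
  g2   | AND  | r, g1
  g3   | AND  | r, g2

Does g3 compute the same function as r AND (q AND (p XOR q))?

No

g1 = p XOR q
g2 = r AND g1 = r AND (p XOR q)
g3 = r AND g2 = r AND (r AND (p XOR q))
At p=1, q=0, r=1, s=0: circuit gives 1, formula gives 0.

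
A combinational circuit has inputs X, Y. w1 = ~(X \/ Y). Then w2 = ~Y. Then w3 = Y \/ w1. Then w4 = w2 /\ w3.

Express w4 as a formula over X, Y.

~Y /\ (Y \/ (~(X \/ Y)))

w1 = ~(X \/ Y)
w2 = ~Y
w3 = Y \/ w1 = Y \/ (~(X \/ Y))
w4 = w2 /\ w3 = ~Y /\ (Y \/ (~(X \/ Y)))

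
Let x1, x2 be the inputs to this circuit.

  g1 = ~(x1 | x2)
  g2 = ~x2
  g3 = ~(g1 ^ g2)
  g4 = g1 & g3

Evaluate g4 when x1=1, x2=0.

g1 = ~(1 | 0) = 0
g2 = ~0 = 1
g3 = ~(0 ^ 1) = 0
g4 = 0 & 0 = 0

0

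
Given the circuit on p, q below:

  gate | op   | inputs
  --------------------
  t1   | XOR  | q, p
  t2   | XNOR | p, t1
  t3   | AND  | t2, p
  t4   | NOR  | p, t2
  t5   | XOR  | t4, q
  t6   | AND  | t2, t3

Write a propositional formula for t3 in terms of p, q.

(p XNOR (q XOR p)) AND p

t1 = q XOR p
t2 = p XNOR t1 = p XNOR (q XOR p)
t3 = t2 AND p = (p XNOR (q XOR p)) AND p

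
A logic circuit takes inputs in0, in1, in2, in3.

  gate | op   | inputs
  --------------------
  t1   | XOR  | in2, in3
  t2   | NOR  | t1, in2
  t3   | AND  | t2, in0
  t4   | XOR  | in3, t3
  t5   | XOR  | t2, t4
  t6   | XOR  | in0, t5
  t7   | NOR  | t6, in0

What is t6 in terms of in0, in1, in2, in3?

t1 = in2 XOR in3
t2 = t1 NOR in2 = (in2 XOR in3) NOR in2
t3 = t2 AND in0 = ((in2 XOR in3) NOR in2) AND in0
t4 = in3 XOR t3 = in3 XOR (((in2 XOR in3) NOR in2) AND in0)
t5 = t2 XOR t4 = ((in2 XOR in3) NOR in2) XOR (in3 XOR (((in2 XOR in3) NOR in2) AND in0))
t6 = in0 XOR t5 = in0 XOR (((in2 XOR in3) NOR in2) XOR (in3 XOR (((in2 XOR in3) NOR in2) AND in0)))

in0 XOR (((in2 XOR in3) NOR in2) XOR (in3 XOR (((in2 XOR in3) NOR in2) AND in0)))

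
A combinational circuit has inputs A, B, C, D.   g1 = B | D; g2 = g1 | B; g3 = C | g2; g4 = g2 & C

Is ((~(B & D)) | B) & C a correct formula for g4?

No

g1 = B | D
g2 = g1 | B = (B | D) | B
g4 = g2 & C = ((B | D) | B) & C
At A=0, B=0, C=1, D=0: circuit gives 0, formula gives 1.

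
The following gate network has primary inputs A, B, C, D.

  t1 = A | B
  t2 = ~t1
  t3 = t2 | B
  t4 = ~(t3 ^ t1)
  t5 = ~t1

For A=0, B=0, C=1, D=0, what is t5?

t1 = 0 | 0 = 0
t5 = ~0 = 1

1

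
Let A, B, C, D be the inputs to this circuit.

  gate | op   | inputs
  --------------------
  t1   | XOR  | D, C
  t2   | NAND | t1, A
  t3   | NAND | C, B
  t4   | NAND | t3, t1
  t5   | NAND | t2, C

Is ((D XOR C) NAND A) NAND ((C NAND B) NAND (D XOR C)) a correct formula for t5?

No

t1 = D XOR C
t2 = t1 NAND A = (D XOR C) NAND A
t5 = t2 NAND C = ((D XOR C) NAND A) NAND C
At A=0, B=0, C=0, D=0: circuit gives 1, formula gives 0.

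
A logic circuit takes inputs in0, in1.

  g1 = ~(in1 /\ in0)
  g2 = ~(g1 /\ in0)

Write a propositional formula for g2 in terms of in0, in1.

~((~(in1 /\ in0)) /\ in0)

g1 = ~(in1 /\ in0)
g2 = ~(g1 /\ in0) = ~((~(in1 /\ in0)) /\ in0)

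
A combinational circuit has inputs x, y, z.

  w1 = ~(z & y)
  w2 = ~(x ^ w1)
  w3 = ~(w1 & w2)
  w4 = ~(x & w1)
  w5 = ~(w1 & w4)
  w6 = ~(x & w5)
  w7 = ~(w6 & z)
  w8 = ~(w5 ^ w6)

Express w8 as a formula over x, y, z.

~((~((~(z & y)) & (~(x & (~(z & y)))))) ^ (~(x & (~((~(z & y)) & (~(x & (~(z & y)))))))))

w1 = ~(z & y)
w4 = ~(x & w1) = ~(x & (~(z & y)))
w5 = ~(w1 & w4) = ~((~(z & y)) & (~(x & (~(z & y)))))
w6 = ~(x & w5) = ~(x & (~((~(z & y)) & (~(x & (~(z & y)))))))
w8 = ~(w5 ^ w6) = ~((~((~(z & y)) & (~(x & (~(z & y)))))) ^ (~(x & (~((~(z & y)) & (~(x & (~(z & y)))))))))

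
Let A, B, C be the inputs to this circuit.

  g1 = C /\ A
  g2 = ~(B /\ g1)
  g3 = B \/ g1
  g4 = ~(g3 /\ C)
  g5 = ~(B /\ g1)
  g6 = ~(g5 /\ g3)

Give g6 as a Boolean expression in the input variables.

~((~(B /\ (C /\ A))) /\ (B \/ (C /\ A)))

g1 = C /\ A
g3 = B \/ g1 = B \/ (C /\ A)
g5 = ~(B /\ g1) = ~(B /\ (C /\ A))
g6 = ~(g5 /\ g3) = ~((~(B /\ (C /\ A))) /\ (B \/ (C /\ A)))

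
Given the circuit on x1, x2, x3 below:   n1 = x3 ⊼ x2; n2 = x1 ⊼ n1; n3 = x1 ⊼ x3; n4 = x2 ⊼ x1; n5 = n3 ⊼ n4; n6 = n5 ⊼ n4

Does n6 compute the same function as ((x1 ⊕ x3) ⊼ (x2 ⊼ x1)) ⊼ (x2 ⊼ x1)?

No

n3 = x1 ⊼ x3
n4 = x2 ⊼ x1
n5 = n3 ⊼ n4 = (x1 ⊼ x3) ⊼ (x2 ⊼ x1)
n6 = n5 ⊼ n4 = ((x1 ⊼ x3) ⊼ (x2 ⊼ x1)) ⊼ (x2 ⊼ x1)
At x1=0, x2=0, x3=0: circuit gives 1, formula gives 0.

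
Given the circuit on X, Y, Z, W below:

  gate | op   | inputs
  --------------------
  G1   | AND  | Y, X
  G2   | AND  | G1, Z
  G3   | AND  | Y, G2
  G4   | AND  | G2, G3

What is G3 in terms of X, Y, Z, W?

G1 = Y AND X
G2 = G1 AND Z = (Y AND X) AND Z
G3 = Y AND G2 = Y AND ((Y AND X) AND Z)

Y AND ((Y AND X) AND Z)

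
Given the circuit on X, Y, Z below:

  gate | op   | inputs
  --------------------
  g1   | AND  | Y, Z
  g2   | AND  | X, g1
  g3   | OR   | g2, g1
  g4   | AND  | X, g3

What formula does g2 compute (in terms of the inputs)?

g1 = Y AND Z
g2 = X AND g1 = X AND (Y AND Z)

X AND (Y AND Z)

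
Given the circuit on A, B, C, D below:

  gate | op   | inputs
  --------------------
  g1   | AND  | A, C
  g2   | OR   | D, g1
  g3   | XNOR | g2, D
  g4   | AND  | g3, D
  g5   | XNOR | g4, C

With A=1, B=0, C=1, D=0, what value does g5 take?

g1 = 1 AND 1 = 1
g2 = 0 OR 1 = 1
g3 = 1 XNOR 0 = 0
g4 = 0 AND 0 = 0
g5 = 0 XNOR 1 = 0

0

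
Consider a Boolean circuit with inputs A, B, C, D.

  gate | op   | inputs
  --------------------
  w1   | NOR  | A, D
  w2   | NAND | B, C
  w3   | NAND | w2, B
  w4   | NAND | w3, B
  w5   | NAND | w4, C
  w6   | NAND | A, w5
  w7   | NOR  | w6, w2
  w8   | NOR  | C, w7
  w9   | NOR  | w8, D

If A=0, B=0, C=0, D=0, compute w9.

0

w2 = 0 NAND 0 = 1
w3 = 1 NAND 0 = 1
w4 = 1 NAND 0 = 1
w5 = 1 NAND 0 = 1
w6 = 0 NAND 1 = 1
w7 = 1 NOR 1 = 0
w8 = 0 NOR 0 = 1
w9 = 1 NOR 0 = 0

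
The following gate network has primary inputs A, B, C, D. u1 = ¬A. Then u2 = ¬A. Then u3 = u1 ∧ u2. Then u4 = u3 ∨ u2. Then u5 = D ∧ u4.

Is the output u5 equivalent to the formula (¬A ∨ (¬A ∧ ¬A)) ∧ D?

Yes

u1 = ¬A
u2 = ¬A
u3 = u1 ∧ u2 = ¬A ∧ ¬A
u4 = u3 ∨ u2 = (¬A ∧ ¬A) ∨ ¬A
u5 = D ∧ u4 = D ∧ ((¬A ∧ ¬A) ∨ ¬A)
At A=0, B=0, C=0, D=0: circuit gives 0, formula gives 0.
At A=0, B=0, C=0, D=1: circuit gives 1, formula gives 1.
Agrees on all 16 inputs.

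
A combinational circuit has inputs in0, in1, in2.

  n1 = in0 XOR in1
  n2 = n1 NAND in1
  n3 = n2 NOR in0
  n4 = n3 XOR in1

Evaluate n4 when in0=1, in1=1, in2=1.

n1 = 1 XOR 1 = 0
n2 = 0 NAND 1 = 1
n3 = 1 NOR 1 = 0
n4 = 0 XOR 1 = 1

1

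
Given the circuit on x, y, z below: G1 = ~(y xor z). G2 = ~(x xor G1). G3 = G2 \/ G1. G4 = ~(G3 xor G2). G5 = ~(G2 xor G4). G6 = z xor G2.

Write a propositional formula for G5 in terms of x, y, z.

G1 = ~(y xor z)
G2 = ~(x xor G1) = ~(x xor (~(y xor z)))
G3 = G2 \/ G1 = (~(x xor (~(y xor z)))) \/ (~(y xor z))
G4 = ~(G3 xor G2) = ~(((~(x xor (~(y xor z)))) \/ (~(y xor z))) xor (~(x xor (~(y xor z)))))
G5 = ~(G2 xor G4) = ~((~(x xor (~(y xor z)))) xor (~(((~(x xor (~(y xor z)))) \/ (~(y xor z))) xor (~(x xor (~(y xor z)))))))

~((~(x xor (~(y xor z)))) xor (~(((~(x xor (~(y xor z)))) \/ (~(y xor z))) xor (~(x xor (~(y xor z)))))))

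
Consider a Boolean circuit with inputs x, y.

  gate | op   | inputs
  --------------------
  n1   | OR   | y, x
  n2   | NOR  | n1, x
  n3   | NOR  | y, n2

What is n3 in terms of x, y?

n1 = y OR x
n2 = n1 NOR x = (y OR x) NOR x
n3 = y NOR n2 = y NOR ((y OR x) NOR x)

y NOR ((y OR x) NOR x)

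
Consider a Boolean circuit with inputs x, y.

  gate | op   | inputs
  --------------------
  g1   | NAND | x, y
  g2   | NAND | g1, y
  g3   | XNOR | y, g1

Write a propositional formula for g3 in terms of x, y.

y XNOR (x NAND y)

g1 = x NAND y
g3 = y XNOR g1 = y XNOR (x NAND y)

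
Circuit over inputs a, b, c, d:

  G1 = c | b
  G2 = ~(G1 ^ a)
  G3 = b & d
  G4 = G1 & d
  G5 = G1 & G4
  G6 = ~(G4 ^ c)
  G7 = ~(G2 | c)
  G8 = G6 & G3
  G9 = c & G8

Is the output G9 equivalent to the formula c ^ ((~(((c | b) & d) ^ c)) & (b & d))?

G1 = c | b
G3 = b & d
G4 = G1 & d = (c | b) & d
G6 = ~(G4 ^ c) = ~(((c | b) & d) ^ c)
G8 = G6 & G3 = (~(((c | b) & d) ^ c)) & (b & d)
G9 = c & G8 = c & ((~(((c | b) & d) ^ c)) & (b & d))
At a=0, b=0, c=1, d=0: circuit gives 0, formula gives 1.

No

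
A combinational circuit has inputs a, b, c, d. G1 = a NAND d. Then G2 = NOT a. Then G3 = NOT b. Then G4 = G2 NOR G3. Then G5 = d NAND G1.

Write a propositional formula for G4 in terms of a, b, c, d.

NOT a NOR NOT b

G2 = NOT a
G3 = NOT b
G4 = G2 NOR G3 = NOT a NOR NOT b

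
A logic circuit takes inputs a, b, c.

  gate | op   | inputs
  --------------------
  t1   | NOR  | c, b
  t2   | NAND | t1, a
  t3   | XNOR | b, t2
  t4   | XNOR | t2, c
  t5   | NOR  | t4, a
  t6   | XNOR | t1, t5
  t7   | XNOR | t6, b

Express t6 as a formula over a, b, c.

t1 = c NOR b
t2 = t1 NAND a = (c NOR b) NAND a
t4 = t2 XNOR c = ((c NOR b) NAND a) XNOR c
t5 = t4 NOR a = (((c NOR b) NAND a) XNOR c) NOR a
t6 = t1 XNOR t5 = (c NOR b) XNOR ((((c NOR b) NAND a) XNOR c) NOR a)

(c NOR b) XNOR ((((c NOR b) NAND a) XNOR c) NOR a)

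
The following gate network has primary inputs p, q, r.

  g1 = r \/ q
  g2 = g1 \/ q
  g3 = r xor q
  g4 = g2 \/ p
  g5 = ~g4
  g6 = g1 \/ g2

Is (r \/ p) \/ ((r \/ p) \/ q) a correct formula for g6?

No

g1 = r \/ q
g2 = g1 \/ q = (r \/ q) \/ q
g6 = g1 \/ g2 = (r \/ q) \/ ((r \/ q) \/ q)
At p=1, q=0, r=0: circuit gives 0, formula gives 1.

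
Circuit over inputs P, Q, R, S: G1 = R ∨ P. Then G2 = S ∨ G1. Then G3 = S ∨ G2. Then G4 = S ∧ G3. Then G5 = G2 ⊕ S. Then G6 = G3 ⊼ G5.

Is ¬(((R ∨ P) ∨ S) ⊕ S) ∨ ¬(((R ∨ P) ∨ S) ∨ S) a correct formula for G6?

Yes

G1 = R ∨ P
G2 = S ∨ G1 = S ∨ (R ∨ P)
G3 = S ∨ G2 = S ∨ (S ∨ (R ∨ P))
G5 = G2 ⊕ S = (S ∨ (R ∨ P)) ⊕ S
G6 = G3 ⊼ G5 = (S ∨ (S ∨ (R ∨ P))) ⊼ ((S ∨ (R ∨ P)) ⊕ S)
At P=0, Q=0, R=1, S=0: circuit gives 0, formula gives 0.
At P=0, Q=0, R=0, S=0: circuit gives 1, formula gives 1.
Agrees on all 16 inputs.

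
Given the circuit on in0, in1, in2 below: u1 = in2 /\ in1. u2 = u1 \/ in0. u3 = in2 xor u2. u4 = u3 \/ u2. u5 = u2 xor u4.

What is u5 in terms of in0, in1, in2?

((in2 /\ in1) \/ in0) xor ((in2 xor ((in2 /\ in1) \/ in0)) \/ ((in2 /\ in1) \/ in0))

u1 = in2 /\ in1
u2 = u1 \/ in0 = (in2 /\ in1) \/ in0
u3 = in2 xor u2 = in2 xor ((in2 /\ in1) \/ in0)
u4 = u3 \/ u2 = (in2 xor ((in2 /\ in1) \/ in0)) \/ ((in2 /\ in1) \/ in0)
u5 = u2 xor u4 = ((in2 /\ in1) \/ in0) xor ((in2 xor ((in2 /\ in1) \/ in0)) \/ ((in2 /\ in1) \/ in0))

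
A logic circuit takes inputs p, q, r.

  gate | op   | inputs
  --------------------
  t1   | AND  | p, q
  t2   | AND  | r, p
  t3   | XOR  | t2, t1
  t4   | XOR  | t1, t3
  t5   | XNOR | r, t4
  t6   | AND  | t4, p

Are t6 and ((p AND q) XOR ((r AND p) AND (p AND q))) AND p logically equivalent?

t1 = p AND q
t2 = r AND p
t3 = t2 XOR t1 = (r AND p) XOR (p AND q)
t4 = t1 XOR t3 = (p AND q) XOR ((r AND p) XOR (p AND q))
t6 = t4 AND p = ((p AND q) XOR ((r AND p) XOR (p AND q))) AND p
At p=1, q=0, r=1: circuit gives 1, formula gives 0.

No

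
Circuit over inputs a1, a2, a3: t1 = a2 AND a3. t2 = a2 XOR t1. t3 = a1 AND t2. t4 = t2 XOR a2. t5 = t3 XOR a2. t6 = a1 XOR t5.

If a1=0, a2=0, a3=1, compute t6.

t1 = 0 AND 1 = 0
t2 = 0 XOR 0 = 0
t3 = 0 AND 0 = 0
t5 = 0 XOR 0 = 0
t6 = 0 XOR 0 = 0

0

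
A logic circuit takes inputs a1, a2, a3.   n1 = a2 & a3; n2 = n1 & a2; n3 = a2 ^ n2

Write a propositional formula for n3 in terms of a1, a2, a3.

n1 = a2 & a3
n2 = n1 & a2 = (a2 & a3) & a2
n3 = a2 ^ n2 = a2 ^ ((a2 & a3) & a2)

a2 ^ ((a2 & a3) & a2)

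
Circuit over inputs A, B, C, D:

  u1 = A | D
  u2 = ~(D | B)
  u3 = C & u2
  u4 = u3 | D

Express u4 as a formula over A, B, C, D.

u2 = ~(D | B)
u3 = C & u2 = C & (~(D | B))
u4 = u3 | D = (C & (~(D | B))) | D

(C & (~(D | B))) | D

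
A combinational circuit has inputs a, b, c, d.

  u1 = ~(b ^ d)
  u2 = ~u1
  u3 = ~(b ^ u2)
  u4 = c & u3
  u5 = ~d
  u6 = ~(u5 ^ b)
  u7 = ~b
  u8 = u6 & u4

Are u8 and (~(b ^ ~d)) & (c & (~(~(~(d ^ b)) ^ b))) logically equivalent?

Yes

u1 = ~(b ^ d)
u2 = ~u1 = ~(~(b ^ d))
u3 = ~(b ^ u2) = ~(b ^ ~(~(b ^ d)))
u4 = c & u3 = c & (~(b ^ ~(~(b ^ d))))
u5 = ~d
u6 = ~(u5 ^ b) = ~(~d ^ b)
u8 = u6 & u4 = (~(~d ^ b)) & (c & (~(b ^ ~(~(b ^ d)))))
At a=0, b=0, c=0, d=0: circuit gives 0, formula gives 0.
At a=0, b=1, c=1, d=0: circuit gives 1, formula gives 1.
Agrees on all 16 inputs.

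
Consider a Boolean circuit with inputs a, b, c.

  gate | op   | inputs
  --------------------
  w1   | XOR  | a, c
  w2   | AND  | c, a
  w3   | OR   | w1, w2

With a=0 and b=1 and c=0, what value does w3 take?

w1 = 0 XOR 0 = 0
w2 = 0 AND 0 = 0
w3 = 0 OR 0 = 0

0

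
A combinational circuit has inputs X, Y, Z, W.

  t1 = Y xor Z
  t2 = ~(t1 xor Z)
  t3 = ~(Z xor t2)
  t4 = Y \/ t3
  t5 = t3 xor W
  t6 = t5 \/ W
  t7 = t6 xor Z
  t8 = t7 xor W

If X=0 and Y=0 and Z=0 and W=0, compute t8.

t1 = 0 xor 0 = 0
t2 = ~(0 xor 0) = 1
t3 = ~(0 xor 1) = 0
t5 = 0 xor 0 = 0
t6 = 0 \/ 0 = 0
t7 = 0 xor 0 = 0
t8 = 0 xor 0 = 0

0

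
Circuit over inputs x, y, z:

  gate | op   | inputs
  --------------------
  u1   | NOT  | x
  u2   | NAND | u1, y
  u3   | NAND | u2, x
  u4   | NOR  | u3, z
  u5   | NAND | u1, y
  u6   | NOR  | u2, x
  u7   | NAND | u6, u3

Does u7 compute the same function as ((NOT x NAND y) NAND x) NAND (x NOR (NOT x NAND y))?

u1 = NOT x
u2 = u1 NAND y = NOT x NAND y
u3 = u2 NAND x = (NOT x NAND y) NAND x
u6 = u2 NOR x = (NOT x NAND y) NOR x
u7 = u6 NAND u3 = ((NOT x NAND y) NOR x) NAND ((NOT x NAND y) NAND x)
At x=0, y=1, z=0: circuit gives 0, formula gives 0.
At x=0, y=0, z=0: circuit gives 1, formula gives 1.
Agrees on all 8 inputs.

Yes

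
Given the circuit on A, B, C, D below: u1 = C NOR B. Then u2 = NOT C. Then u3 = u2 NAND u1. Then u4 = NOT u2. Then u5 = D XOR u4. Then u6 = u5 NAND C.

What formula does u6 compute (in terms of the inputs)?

u2 = NOT C
u4 = NOT u2 = NOT NOT C
u5 = D XOR u4 = D XOR NOT NOT C
u6 = u5 NAND C = (D XOR NOT NOT C) NAND C

(D XOR NOT NOT C) NAND C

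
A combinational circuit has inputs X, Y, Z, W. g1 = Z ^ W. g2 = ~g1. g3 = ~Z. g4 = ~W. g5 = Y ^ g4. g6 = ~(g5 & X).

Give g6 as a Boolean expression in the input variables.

g4 = ~W
g5 = Y ^ g4 = Y ^ ~W
g6 = ~(g5 & X) = ~((Y ^ ~W) & X)

~((Y ^ ~W) & X)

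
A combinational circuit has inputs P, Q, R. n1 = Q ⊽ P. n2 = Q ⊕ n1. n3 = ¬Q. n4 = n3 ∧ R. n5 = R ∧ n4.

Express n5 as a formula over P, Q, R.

n3 = ¬Q
n4 = n3 ∧ R = ¬Q ∧ R
n5 = R ∧ n4 = R ∧ (¬Q ∧ R)

R ∧ (¬Q ∧ R)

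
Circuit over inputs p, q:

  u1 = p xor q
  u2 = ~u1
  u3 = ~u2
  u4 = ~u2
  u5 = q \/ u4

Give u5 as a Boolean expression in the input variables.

u1 = p xor q
u2 = ~u1 = ~(p xor q)
u4 = ~u2 = ~~(p xor q)
u5 = q \/ u4 = q \/ ~~(p xor q)

q \/ ~~(p xor q)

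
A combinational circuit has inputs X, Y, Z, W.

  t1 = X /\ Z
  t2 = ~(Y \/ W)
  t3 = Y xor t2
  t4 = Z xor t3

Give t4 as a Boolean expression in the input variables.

Z xor (Y xor (~(Y \/ W)))

t2 = ~(Y \/ W)
t3 = Y xor t2 = Y xor (~(Y \/ W))
t4 = Z xor t3 = Z xor (Y xor (~(Y \/ W)))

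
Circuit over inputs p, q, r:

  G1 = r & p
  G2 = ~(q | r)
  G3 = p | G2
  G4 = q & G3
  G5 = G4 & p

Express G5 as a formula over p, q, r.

(q & (p | (~(q | r)))) & p

G2 = ~(q | r)
G3 = p | G2 = p | (~(q | r))
G4 = q & G3 = q & (p | (~(q | r)))
G5 = G4 & p = (q & (p | (~(q | r)))) & p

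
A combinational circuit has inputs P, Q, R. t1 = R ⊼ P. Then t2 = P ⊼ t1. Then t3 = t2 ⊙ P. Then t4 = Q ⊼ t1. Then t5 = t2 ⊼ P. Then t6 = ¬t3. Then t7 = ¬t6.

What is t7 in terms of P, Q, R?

t1 = R ⊼ P
t2 = P ⊼ t1 = P ⊼ (R ⊼ P)
t3 = t2 ⊙ P = (P ⊼ (R ⊼ P)) ⊙ P
t6 = ¬t3 = ¬((P ⊼ (R ⊼ P)) ⊙ P)
t7 = ¬t6 = ¬¬((P ⊼ (R ⊼ P)) ⊙ P)

¬¬((P ⊼ (R ⊼ P)) ⊙ P)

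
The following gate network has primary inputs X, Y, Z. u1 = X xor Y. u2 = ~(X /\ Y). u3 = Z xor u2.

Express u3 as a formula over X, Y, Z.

u2 = ~(X /\ Y)
u3 = Z xor u2 = Z xor (~(X /\ Y))

Z xor (~(X /\ Y))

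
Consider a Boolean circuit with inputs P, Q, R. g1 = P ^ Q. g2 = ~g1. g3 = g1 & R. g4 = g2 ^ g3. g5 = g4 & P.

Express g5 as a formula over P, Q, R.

g1 = P ^ Q
g2 = ~g1 = ~(P ^ Q)
g3 = g1 & R = (P ^ Q) & R
g4 = g2 ^ g3 = ~(P ^ Q) ^ ((P ^ Q) & R)
g5 = g4 & P = (~(P ^ Q) ^ ((P ^ Q) & R)) & P

(~(P ^ Q) ^ ((P ^ Q) & R)) & P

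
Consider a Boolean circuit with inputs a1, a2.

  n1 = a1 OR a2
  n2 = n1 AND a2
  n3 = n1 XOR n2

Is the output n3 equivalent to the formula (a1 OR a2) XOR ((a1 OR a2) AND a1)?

No

n1 = a1 OR a2
n2 = n1 AND a2 = (a1 OR a2) AND a2
n3 = n1 XOR n2 = (a1 OR a2) XOR ((a1 OR a2) AND a2)
At a1=0, a2=1: circuit gives 0, formula gives 1.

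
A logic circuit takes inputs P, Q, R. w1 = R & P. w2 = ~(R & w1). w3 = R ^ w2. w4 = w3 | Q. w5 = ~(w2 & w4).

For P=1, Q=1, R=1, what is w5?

1

w1 = 1 & 1 = 1
w2 = ~(1 & 1) = 0
w3 = 1 ^ 0 = 1
w4 = 1 | 1 = 1
w5 = ~(0 & 1) = 1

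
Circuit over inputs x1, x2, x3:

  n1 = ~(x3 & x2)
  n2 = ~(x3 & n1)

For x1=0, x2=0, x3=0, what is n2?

1

n1 = ~(0 & 0) = 1
n2 = ~(0 & 1) = 1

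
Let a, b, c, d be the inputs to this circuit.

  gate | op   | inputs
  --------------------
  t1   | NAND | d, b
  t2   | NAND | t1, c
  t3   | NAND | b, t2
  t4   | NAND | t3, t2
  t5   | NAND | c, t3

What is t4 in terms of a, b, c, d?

t1 = d NAND b
t2 = t1 NAND c = (d NAND b) NAND c
t3 = b NAND t2 = b NAND ((d NAND b) NAND c)
t4 = t3 NAND t2 = (b NAND ((d NAND b) NAND c)) NAND ((d NAND b) NAND c)

(b NAND ((d NAND b) NAND c)) NAND ((d NAND b) NAND c)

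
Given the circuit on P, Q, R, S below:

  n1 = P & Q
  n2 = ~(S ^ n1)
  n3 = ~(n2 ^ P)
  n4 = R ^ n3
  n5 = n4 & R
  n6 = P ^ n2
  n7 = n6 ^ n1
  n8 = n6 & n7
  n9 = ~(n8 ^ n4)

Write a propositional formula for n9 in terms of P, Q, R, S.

~(((P ^ (~(S ^ (P & Q)))) & ((P ^ (~(S ^ (P & Q)))) ^ (P & Q))) ^ (R ^ (~((~(S ^ (P & Q))) ^ P))))

n1 = P & Q
n2 = ~(S ^ n1) = ~(S ^ (P & Q))
n3 = ~(n2 ^ P) = ~((~(S ^ (P & Q))) ^ P)
n4 = R ^ n3 = R ^ (~((~(S ^ (P & Q))) ^ P))
n6 = P ^ n2 = P ^ (~(S ^ (P & Q)))
n7 = n6 ^ n1 = (P ^ (~(S ^ (P & Q)))) ^ (P & Q)
n8 = n6 & n7 = (P ^ (~(S ^ (P & Q)))) & ((P ^ (~(S ^ (P & Q)))) ^ (P & Q))
n9 = ~(n8 ^ n4) = ~(((P ^ (~(S ^ (P & Q)))) & ((P ^ (~(S ^ (P & Q)))) ^ (P & Q))) ^ (R ^ (~((~(S ^ (P & Q))) ^ P))))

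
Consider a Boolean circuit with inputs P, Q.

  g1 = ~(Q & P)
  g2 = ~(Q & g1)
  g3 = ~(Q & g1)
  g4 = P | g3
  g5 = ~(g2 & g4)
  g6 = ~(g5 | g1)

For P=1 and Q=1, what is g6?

1

g1 = ~(1 & 1) = 0
g2 = ~(1 & 0) = 1
g3 = ~(1 & 0) = 1
g4 = 1 | 1 = 1
g5 = ~(1 & 1) = 0
g6 = ~(0 | 0) = 1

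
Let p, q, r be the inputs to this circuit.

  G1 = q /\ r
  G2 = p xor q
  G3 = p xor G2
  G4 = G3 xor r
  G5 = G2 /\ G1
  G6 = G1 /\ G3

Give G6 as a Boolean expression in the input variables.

G1 = q /\ r
G2 = p xor q
G3 = p xor G2 = p xor (p xor q)
G6 = G1 /\ G3 = (q /\ r) /\ (p xor (p xor q))

(q /\ r) /\ (p xor (p xor q))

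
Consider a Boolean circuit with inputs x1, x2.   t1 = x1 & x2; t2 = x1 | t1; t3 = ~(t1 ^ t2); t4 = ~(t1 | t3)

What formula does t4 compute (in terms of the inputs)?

t1 = x1 & x2
t2 = x1 | t1 = x1 | (x1 & x2)
t3 = ~(t1 ^ t2) = ~((x1 & x2) ^ (x1 | (x1 & x2)))
t4 = ~(t1 | t3) = ~((x1 & x2) | (~((x1 & x2) ^ (x1 | (x1 & x2)))))

~((x1 & x2) | (~((x1 & x2) ^ (x1 | (x1 & x2)))))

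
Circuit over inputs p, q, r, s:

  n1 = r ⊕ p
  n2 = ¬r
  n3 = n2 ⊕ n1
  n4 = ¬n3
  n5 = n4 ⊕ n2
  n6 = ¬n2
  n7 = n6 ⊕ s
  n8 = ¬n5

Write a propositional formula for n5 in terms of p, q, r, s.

n1 = r ⊕ p
n2 = ¬r
n3 = n2 ⊕ n1 = ¬r ⊕ (r ⊕ p)
n4 = ¬n3 = ¬(¬r ⊕ (r ⊕ p))
n5 = n4 ⊕ n2 = ¬(¬r ⊕ (r ⊕ p)) ⊕ ¬r

¬(¬r ⊕ (r ⊕ p)) ⊕ ¬r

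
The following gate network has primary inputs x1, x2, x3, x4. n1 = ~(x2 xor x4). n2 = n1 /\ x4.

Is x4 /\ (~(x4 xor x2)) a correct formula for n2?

Yes

n1 = ~(x2 xor x4)
n2 = n1 /\ x4 = (~(x2 xor x4)) /\ x4
At x1=0, x2=0, x3=0, x4=0: circuit gives 0, formula gives 0.
At x1=0, x2=1, x3=0, x4=1: circuit gives 1, formula gives 1.
Agrees on all 16 inputs.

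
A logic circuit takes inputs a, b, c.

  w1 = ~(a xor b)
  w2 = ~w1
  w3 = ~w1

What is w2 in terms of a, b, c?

~(~(a xor b))

w1 = ~(a xor b)
w2 = ~w1 = ~(~(a xor b))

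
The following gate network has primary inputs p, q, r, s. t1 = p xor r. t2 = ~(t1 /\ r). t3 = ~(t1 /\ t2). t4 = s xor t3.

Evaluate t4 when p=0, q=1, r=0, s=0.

1

t1 = 0 xor 0 = 0
t2 = ~(0 /\ 0) = 1
t3 = ~(0 /\ 1) = 1
t4 = 0 xor 1 = 1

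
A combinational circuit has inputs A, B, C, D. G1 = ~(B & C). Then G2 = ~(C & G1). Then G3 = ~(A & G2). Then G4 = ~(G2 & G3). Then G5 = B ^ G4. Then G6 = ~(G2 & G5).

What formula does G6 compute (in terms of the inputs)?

~((~(C & (~(B & C)))) & (B ^ (~((~(C & (~(B & C)))) & (~(A & (~(C & (~(B & C))))))))))

G1 = ~(B & C)
G2 = ~(C & G1) = ~(C & (~(B & C)))
G3 = ~(A & G2) = ~(A & (~(C & (~(B & C)))))
G4 = ~(G2 & G3) = ~((~(C & (~(B & C)))) & (~(A & (~(C & (~(B & C)))))))
G5 = B ^ G4 = B ^ (~((~(C & (~(B & C)))) & (~(A & (~(C & (~(B & C))))))))
G6 = ~(G2 & G5) = ~((~(C & (~(B & C)))) & (B ^ (~((~(C & (~(B & C)))) & (~(A & (~(C & (~(B & C))))))))))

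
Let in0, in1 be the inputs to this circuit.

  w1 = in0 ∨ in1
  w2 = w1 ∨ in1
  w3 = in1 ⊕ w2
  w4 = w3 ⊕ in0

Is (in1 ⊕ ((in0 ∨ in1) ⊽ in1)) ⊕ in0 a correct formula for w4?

w1 = in0 ∨ in1
w2 = w1 ∨ in1 = (in0 ∨ in1) ∨ in1
w3 = in1 ⊕ w2 = in1 ⊕ ((in0 ∨ in1) ∨ in1)
w4 = w3 ⊕ in0 = (in1 ⊕ ((in0 ∨ in1) ∨ in1)) ⊕ in0
At in0=0, in1=0: circuit gives 0, formula gives 1.

No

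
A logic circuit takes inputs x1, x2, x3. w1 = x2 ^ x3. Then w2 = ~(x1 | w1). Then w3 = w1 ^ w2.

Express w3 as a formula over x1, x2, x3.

w1 = x2 ^ x3
w2 = ~(x1 | w1) = ~(x1 | (x2 ^ x3))
w3 = w1 ^ w2 = (x2 ^ x3) ^ (~(x1 | (x2 ^ x3)))

(x2 ^ x3) ^ (~(x1 | (x2 ^ x3)))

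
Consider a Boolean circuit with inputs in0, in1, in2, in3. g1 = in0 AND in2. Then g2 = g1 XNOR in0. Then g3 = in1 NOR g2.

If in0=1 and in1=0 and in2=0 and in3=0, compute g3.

g1 = 1 AND 0 = 0
g2 = 0 XNOR 1 = 0
g3 = 0 NOR 0 = 1

1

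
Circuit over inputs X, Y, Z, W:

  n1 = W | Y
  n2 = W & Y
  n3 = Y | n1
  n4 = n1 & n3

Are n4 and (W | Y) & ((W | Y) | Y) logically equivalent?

n1 = W | Y
n3 = Y | n1 = Y | (W | Y)
n4 = n1 & n3 = (W | Y) & (Y | (W | Y))
At X=0, Y=0, Z=0, W=0: circuit gives 0, formula gives 0.
At X=0, Y=0, Z=0, W=1: circuit gives 1, formula gives 1.
Agrees on all 16 inputs.

Yes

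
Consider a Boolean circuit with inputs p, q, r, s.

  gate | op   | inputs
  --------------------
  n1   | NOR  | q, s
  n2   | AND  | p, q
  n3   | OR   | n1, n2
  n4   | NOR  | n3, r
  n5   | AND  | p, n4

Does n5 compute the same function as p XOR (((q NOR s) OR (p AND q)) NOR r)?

n1 = q NOR s
n2 = p AND q
n3 = n1 OR n2 = (q NOR s) OR (p AND q)
n4 = n3 NOR r = ((q NOR s) OR (p AND q)) NOR r
n5 = p AND n4 = p AND (((q NOR s) OR (p AND q)) NOR r)
At p=0, q=0, r=0, s=1: circuit gives 0, formula gives 1.

No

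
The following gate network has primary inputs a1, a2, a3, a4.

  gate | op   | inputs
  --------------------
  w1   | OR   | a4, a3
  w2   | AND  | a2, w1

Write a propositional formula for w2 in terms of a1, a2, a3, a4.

a2 AND (a4 OR a3)

w1 = a4 OR a3
w2 = a2 AND w1 = a2 AND (a4 OR a3)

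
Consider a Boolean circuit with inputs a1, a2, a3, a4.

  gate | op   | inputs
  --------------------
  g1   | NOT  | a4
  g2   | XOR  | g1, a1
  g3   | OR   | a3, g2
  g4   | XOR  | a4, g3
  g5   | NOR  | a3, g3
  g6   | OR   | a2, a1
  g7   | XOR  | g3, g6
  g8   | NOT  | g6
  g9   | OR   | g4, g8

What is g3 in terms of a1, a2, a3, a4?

g1 = NOT a4
g2 = g1 XOR a1 = NOT a4 XOR a1
g3 = a3 OR g2 = a3 OR (NOT a4 XOR a1)

a3 OR (NOT a4 XOR a1)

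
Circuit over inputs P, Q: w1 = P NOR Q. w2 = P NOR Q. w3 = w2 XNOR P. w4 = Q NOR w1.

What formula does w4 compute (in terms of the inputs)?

w1 = P NOR Q
w4 = Q NOR w1 = Q NOR (P NOR Q)

Q NOR (P NOR Q)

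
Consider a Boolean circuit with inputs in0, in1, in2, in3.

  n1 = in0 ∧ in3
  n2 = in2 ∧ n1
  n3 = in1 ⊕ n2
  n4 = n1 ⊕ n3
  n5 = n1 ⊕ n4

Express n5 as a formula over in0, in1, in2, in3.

(in0 ∧ in3) ⊕ ((in0 ∧ in3) ⊕ (in1 ⊕ (in2 ∧ (in0 ∧ in3))))

n1 = in0 ∧ in3
n2 = in2 ∧ n1 = in2 ∧ (in0 ∧ in3)
n3 = in1 ⊕ n2 = in1 ⊕ (in2 ∧ (in0 ∧ in3))
n4 = n1 ⊕ n3 = (in0 ∧ in3) ⊕ (in1 ⊕ (in2 ∧ (in0 ∧ in3)))
n5 = n1 ⊕ n4 = (in0 ∧ in3) ⊕ ((in0 ∧ in3) ⊕ (in1 ⊕ (in2 ∧ (in0 ∧ in3))))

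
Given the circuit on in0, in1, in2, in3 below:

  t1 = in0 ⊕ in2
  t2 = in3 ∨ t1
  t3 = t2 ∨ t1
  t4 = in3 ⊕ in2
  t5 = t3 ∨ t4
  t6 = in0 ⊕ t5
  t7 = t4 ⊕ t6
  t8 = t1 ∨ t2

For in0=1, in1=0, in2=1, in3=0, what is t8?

t1 = 1 ⊕ 1 = 0
t2 = 0 ∨ 0 = 0
t8 = 0 ∨ 0 = 0

0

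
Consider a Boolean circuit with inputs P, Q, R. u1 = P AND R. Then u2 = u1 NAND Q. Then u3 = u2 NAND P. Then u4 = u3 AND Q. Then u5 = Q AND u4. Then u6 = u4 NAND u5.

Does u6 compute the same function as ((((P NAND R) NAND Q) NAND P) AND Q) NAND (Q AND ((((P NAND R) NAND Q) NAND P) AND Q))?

No

u1 = P AND R
u2 = u1 NAND Q = (P AND R) NAND Q
u3 = u2 NAND P = ((P AND R) NAND Q) NAND P
u4 = u3 AND Q = (((P AND R) NAND Q) NAND P) AND Q
u5 = Q AND u4 = Q AND ((((P AND R) NAND Q) NAND P) AND Q)
u6 = u4 NAND u5 = ((((P AND R) NAND Q) NAND P) AND Q) NAND (Q AND ((((P AND R) NAND Q) NAND P) AND Q))
At P=1, Q=1, R=0: circuit gives 1, formula gives 0.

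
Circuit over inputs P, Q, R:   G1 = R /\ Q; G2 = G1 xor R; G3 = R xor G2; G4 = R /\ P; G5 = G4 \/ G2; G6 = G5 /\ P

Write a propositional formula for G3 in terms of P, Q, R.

R xor ((R /\ Q) xor R)

G1 = R /\ Q
G2 = G1 xor R = (R /\ Q) xor R
G3 = R xor G2 = R xor ((R /\ Q) xor R)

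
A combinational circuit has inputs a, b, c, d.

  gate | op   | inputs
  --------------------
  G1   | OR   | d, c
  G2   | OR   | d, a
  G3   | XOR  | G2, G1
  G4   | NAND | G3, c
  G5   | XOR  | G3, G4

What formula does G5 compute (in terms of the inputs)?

G1 = d OR c
G2 = d OR a
G3 = G2 XOR G1 = (d OR a) XOR (d OR c)
G4 = G3 NAND c = ((d OR a) XOR (d OR c)) NAND c
G5 = G3 XOR G4 = ((d OR a) XOR (d OR c)) XOR (((d OR a) XOR (d OR c)) NAND c)

((d OR a) XOR (d OR c)) XOR (((d OR a) XOR (d OR c)) NAND c)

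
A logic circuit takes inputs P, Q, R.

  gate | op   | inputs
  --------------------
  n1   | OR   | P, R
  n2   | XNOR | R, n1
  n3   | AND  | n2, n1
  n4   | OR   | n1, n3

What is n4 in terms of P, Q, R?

n1 = P OR R
n2 = R XNOR n1 = R XNOR (P OR R)
n3 = n2 AND n1 = (R XNOR (P OR R)) AND (P OR R)
n4 = n1 OR n3 = (P OR R) OR ((R XNOR (P OR R)) AND (P OR R))

(P OR R) OR ((R XNOR (P OR R)) AND (P OR R))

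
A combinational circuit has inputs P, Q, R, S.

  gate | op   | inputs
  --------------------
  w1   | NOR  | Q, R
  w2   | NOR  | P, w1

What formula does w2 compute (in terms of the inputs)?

P NOR (Q NOR R)

w1 = Q NOR R
w2 = P NOR w1 = P NOR (Q NOR R)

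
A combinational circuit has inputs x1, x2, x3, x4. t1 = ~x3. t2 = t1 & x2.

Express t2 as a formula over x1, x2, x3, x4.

t1 = ~x3
t2 = t1 & x2 = ~x3 & x2

~x3 & x2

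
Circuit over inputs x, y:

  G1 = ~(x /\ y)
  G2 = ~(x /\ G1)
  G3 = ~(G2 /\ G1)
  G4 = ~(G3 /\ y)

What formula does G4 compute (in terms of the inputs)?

G1 = ~(x /\ y)
G2 = ~(x /\ G1) = ~(x /\ (~(x /\ y)))
G3 = ~(G2 /\ G1) = ~((~(x /\ (~(x /\ y)))) /\ (~(x /\ y)))
G4 = ~(G3 /\ y) = ~((~((~(x /\ (~(x /\ y)))) /\ (~(x /\ y)))) /\ y)

~((~((~(x /\ (~(x /\ y)))) /\ (~(x /\ y)))) /\ y)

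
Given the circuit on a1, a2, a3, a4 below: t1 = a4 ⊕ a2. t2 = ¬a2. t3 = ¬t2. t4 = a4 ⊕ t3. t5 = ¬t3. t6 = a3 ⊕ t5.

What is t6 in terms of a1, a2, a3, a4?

a3 ⊕ ¬¬¬a2

t2 = ¬a2
t3 = ¬t2 = ¬¬a2
t5 = ¬t3 = ¬¬¬a2
t6 = a3 ⊕ t5 = a3 ⊕ ¬¬¬a2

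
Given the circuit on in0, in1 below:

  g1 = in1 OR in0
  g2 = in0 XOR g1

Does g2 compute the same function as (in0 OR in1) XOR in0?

Yes

g1 = in1 OR in0
g2 = in0 XOR g1 = in0 XOR (in1 OR in0)
At in0=0, in1=0: circuit gives 0, formula gives 0.
At in0=0, in1=1: circuit gives 1, formula gives 1.
Agrees on all 4 inputs.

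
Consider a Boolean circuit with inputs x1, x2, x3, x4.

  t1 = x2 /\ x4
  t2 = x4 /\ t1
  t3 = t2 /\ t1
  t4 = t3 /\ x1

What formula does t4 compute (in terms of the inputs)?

((x4 /\ (x2 /\ x4)) /\ (x2 /\ x4)) /\ x1

t1 = x2 /\ x4
t2 = x4 /\ t1 = x4 /\ (x2 /\ x4)
t3 = t2 /\ t1 = (x4 /\ (x2 /\ x4)) /\ (x2 /\ x4)
t4 = t3 /\ x1 = ((x4 /\ (x2 /\ x4)) /\ (x2 /\ x4)) /\ x1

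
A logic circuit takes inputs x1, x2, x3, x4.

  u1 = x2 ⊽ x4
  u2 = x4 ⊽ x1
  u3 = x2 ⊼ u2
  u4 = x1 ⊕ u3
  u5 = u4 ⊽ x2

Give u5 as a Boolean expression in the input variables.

u2 = x4 ⊽ x1
u3 = x2 ⊼ u2 = x2 ⊼ (x4 ⊽ x1)
u4 = x1 ⊕ u3 = x1 ⊕ (x2 ⊼ (x4 ⊽ x1))
u5 = u4 ⊽ x2 = (x1 ⊕ (x2 ⊼ (x4 ⊽ x1))) ⊽ x2

(x1 ⊕ (x2 ⊼ (x4 ⊽ x1))) ⊽ x2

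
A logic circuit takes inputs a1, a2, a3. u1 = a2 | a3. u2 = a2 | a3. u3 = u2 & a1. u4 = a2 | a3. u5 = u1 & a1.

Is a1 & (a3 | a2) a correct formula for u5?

Yes

u1 = a2 | a3
u5 = u1 & a1 = (a2 | a3) & a1
At a1=0, a2=0, a3=0: circuit gives 0, formula gives 0.
At a1=1, a2=0, a3=1: circuit gives 1, formula gives 1.
Agrees on all 8 inputs.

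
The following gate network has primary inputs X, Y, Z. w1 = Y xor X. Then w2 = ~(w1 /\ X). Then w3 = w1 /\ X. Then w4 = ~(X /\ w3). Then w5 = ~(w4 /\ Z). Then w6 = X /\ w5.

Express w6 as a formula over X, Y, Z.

X /\ (~((~(X /\ ((Y xor X) /\ X))) /\ Z))

w1 = Y xor X
w3 = w1 /\ X = (Y xor X) /\ X
w4 = ~(X /\ w3) = ~(X /\ ((Y xor X) /\ X))
w5 = ~(w4 /\ Z) = ~((~(X /\ ((Y xor X) /\ X))) /\ Z)
w6 = X /\ w5 = X /\ (~((~(X /\ ((Y xor X) /\ X))) /\ Z))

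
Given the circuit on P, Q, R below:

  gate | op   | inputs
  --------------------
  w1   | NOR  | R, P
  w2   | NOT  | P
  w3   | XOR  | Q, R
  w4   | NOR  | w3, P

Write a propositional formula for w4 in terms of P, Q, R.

(Q XOR R) NOR P

w3 = Q XOR R
w4 = w3 NOR P = (Q XOR R) NOR P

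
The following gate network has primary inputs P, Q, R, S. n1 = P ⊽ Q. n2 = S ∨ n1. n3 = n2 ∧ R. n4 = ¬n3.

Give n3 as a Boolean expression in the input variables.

n1 = P ⊽ Q
n2 = S ∨ n1 = S ∨ (P ⊽ Q)
n3 = n2 ∧ R = (S ∨ (P ⊽ Q)) ∧ R

(S ∨ (P ⊽ Q)) ∧ R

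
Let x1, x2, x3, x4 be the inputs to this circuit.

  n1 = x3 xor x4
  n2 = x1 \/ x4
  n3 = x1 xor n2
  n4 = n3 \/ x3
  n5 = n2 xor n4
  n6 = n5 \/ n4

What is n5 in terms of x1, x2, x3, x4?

n2 = x1 \/ x4
n3 = x1 xor n2 = x1 xor (x1 \/ x4)
n4 = n3 \/ x3 = (x1 xor (x1 \/ x4)) \/ x3
n5 = n2 xor n4 = (x1 \/ x4) xor ((x1 xor (x1 \/ x4)) \/ x3)

(x1 \/ x4) xor ((x1 xor (x1 \/ x4)) \/ x3)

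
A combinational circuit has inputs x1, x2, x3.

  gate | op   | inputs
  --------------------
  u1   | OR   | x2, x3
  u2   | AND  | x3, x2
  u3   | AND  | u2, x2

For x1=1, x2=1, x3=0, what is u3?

u2 = 0 AND 1 = 0
u3 = 0 AND 1 = 0

0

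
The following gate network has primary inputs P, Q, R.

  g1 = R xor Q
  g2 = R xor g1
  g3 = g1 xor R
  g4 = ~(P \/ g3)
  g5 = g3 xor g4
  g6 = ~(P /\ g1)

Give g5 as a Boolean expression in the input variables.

g1 = R xor Q
g3 = g1 xor R = (R xor Q) xor R
g4 = ~(P \/ g3) = ~(P \/ ((R xor Q) xor R))
g5 = g3 xor g4 = ((R xor Q) xor R) xor (~(P \/ ((R xor Q) xor R)))

((R xor Q) xor R) xor (~(P \/ ((R xor Q) xor R)))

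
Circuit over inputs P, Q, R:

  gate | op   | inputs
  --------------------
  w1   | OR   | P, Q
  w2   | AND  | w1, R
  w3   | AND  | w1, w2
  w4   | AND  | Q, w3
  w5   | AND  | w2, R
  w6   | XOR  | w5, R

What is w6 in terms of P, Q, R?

w1 = P OR Q
w2 = w1 AND R = (P OR Q) AND R
w5 = w2 AND R = ((P OR Q) AND R) AND R
w6 = w5 XOR R = (((P OR Q) AND R) AND R) XOR R

(((P OR Q) AND R) AND R) XOR R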